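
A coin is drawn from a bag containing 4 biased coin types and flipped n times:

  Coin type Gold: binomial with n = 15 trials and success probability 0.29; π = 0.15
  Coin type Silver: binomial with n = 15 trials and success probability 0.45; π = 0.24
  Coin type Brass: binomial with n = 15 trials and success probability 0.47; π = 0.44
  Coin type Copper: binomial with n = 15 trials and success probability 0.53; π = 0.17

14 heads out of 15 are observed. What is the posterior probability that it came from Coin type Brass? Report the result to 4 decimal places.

By Bayes' theorem, P(k | x) = π_k f_k(x) / Σ_j π_j f_j(x).
Binomial probabilities:
  L_Gold = C(15,14)·0.29^14·0.71^1 = 15·2.97558e-08·0.71 = 3.169e-07
  L_Silver = C(15,14)·0.45^14·0.55^1 = 15·1.39629e-05·0.55 = 0.000115194
  L_Brass = C(15,14)·0.47^14·0.53^1 = 15·2.56667e-05·0.53 = 0.00020405
  L_Copper = C(15,14)·0.53^14·0.47^1 = 15·0.000137995·0.47 = 0.000972862
Prior × likelihood for each component:
  π_Gold·L_Gold = 0.15 × 3.169e-07 = 4.75349e-08
  π_Silver·L_Silver = 0.24 × 0.000115194 = 2.76465e-05
  π_Brass·L_Brass = 0.44 × 0.00020405 = 8.97821e-05
  π_Copper·L_Copper = 0.17 × 0.000972862 = 0.000165387
Marginal: 4.75349e-08 + 2.76465e-05 + 8.97821e-05 + 0.000165387 = 0.000282863
Responsibility of Coin type Brass: 8.97821e-05 / 0.000282863 ≈ 0.3174

0.3174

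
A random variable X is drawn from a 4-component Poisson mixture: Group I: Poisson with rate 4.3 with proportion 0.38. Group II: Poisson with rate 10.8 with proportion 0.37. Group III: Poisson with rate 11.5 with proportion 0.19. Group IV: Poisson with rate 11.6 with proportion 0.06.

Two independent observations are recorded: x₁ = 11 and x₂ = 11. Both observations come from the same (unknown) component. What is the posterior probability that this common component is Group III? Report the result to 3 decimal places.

Posterior ∝ prior × likelihood, so P(k | x) ∝ P(Z=k) f_k(x); normalise over all components.
Since both observations come from the same component, the likelihood for component k is f_k(x₁)·f_k(x₂).
  p_I = [e^(−4.3)·4.3^11/11! = 0.00315886] × [0.00315886] = 9.97843e-06
  p_II = [e^(−10.8)·10.8^11/11! = 0.119159] × [0.119159] = 0.0141988
  p_III = [e^(−11.5)·11.5^11/11! = 0.118068] × [0.118068] = 0.0139402
  p_IV = [e^(−11.6)·11.6^11/11! = 0.117508] × [0.117508] = 0.013808
Prior × likelihood for each component:
  P(Z=I)·p_I = 0.38 × 9.97843e-06 = 3.7918e-06
  P(Z=II)·p_II = 0.37 × 0.0141988 = 0.00525354
  P(Z=III)·p_III = 0.19 × 0.0139402 = 0.00264863
  P(Z=IV)·p_IV = 0.06 × 0.013808 = 0.000828483
Normaliser: 3.7918e-06 + 0.00525354 + 0.00264863 + 0.000828483 = 0.00873445
Responsibility of Group III: 0.00264863 / 0.00873445 ≈ 0.303

0.303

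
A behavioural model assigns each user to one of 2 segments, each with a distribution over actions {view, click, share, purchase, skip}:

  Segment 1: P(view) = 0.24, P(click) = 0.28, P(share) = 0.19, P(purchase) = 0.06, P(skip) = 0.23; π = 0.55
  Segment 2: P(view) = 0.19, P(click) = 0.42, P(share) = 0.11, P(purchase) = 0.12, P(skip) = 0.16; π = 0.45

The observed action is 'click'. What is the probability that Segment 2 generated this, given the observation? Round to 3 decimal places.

P(component k | x) = π_k·f_k(x) / marginal(x), where marginal(x) = Σ_j π_j·f_j(x).
Component likelihoods at x = 'click':
  f_1 = P(click | comp) = 0.28
  f_2 = P(click | comp) = 0.42
Weight by the priors:
  π_1·f_1 = 0.55 × 0.28 = 0.154
  π_2·f_2 = 0.45 × 0.42 = 0.189
Denominator: 0.154 + 0.189 = 0.343
P(Segment 2 | x) = 0.189 / 0.343 ≈ 0.551

0.551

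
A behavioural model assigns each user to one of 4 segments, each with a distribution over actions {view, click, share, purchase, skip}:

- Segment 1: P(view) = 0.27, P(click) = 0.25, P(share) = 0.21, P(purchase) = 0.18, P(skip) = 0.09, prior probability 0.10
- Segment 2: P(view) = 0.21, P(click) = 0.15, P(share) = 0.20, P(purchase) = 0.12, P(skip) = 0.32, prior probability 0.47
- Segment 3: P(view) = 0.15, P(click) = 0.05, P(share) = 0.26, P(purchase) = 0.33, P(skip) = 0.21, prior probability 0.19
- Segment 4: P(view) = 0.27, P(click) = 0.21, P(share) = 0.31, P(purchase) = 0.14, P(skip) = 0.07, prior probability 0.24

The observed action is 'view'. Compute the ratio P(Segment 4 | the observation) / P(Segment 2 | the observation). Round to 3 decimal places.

0.657

Only the two components matter; the odds are (π_i f_i(x)) / (π_j f_j(x)).
Categorical probabilities:
  p_1 = P(view | comp) = 0.27
  p_2 = P(view | comp) = 0.21
  p_3 = P(view | comp) = 0.15
  p_4 = P(view | comp) = 0.27
0.0648 / 0.0987 ≈ 0.657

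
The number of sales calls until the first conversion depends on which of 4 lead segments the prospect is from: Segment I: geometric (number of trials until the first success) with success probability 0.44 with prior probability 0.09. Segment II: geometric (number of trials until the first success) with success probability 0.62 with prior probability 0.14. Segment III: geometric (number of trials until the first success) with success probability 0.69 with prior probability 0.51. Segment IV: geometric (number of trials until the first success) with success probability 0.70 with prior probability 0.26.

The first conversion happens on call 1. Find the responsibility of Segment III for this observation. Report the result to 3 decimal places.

The responsibility of component k is π_k f_k(x) divided by Σ_j π_j f_j(x).
Evaluate each component's likelihood at the observed value:
  f_I = 0.44
  f_II = 0.62
  f_III = 0.69
  f_IV = 0.7
Weight by the priors:
  π_I·f_I = 0.09 × 0.44 = 0.0396
  π_II·f_II = 0.14 × 0.62 = 0.0868
  π_III·f_III = 0.51 × 0.69 = 0.3519
  π_IV·f_IV = 0.26 × 0.7 = 0.182
Evidence: 0.0396 + 0.0868 + 0.3519 + 0.182 = 0.6603
P(Segment III | x) = 0.3519 / 0.6603 ≈ 0.533

0.533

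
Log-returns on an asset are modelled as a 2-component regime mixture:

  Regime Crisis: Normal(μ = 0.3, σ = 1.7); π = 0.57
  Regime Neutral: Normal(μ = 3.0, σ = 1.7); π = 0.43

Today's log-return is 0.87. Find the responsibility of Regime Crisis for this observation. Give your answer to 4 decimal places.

Posterior ∝ prior × likelihood, so P(k | x) ∝ P(Z=k) f_k(x); normalise over all components.
Normal densities:
  f_Crisis = 0.221845
  f_Neutral = 0.107046
Weight by the priors:
  P(Z=Crisis)·f_Crisis = 0.57 × 0.221845 = 0.126451
  P(Z=Neutral)·f_Neutral = 0.43 × 0.107046 = 0.0460297
Sum: 0.126451 + 0.0460297 = 0.172481
P(Regime Crisis | x) ≈ 0.7331

0.7331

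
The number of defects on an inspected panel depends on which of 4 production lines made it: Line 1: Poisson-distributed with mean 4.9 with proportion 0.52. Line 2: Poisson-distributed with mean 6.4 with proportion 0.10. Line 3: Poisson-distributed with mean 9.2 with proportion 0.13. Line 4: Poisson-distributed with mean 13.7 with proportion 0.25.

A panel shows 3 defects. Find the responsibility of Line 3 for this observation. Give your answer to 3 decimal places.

The responsibility of component k is P(Z=k) f_k(x) divided by Σ_j P(Z=j) f_j(x).
Evaluate each component's likelihood at the observed value:
  f_1 = 0.146014
  f_2 = 0.0725945
  f_3 = 0.013113
  f_4 = 0.000481034
Unnormalised posteriors:
  P(Z=1)·f_1 = 0.52 × 0.146014 = 0.0759272
  P(Z=2)·f_2 = 0.10 × 0.0725945 = 0.00725945
  P(Z=3)·f_3 = 0.13 × 0.013113 = 0.00170469
  P(Z=4)·f_4 = 0.25 × 0.000481034 = 0.000120259
Marginal: 0.0759272 + 0.00725945 + 0.00170469 + 0.000120259 = 0.0850116
Responsibility of Line 3: 0.00170469 / 0.0850116 ≈ 0.020

0.020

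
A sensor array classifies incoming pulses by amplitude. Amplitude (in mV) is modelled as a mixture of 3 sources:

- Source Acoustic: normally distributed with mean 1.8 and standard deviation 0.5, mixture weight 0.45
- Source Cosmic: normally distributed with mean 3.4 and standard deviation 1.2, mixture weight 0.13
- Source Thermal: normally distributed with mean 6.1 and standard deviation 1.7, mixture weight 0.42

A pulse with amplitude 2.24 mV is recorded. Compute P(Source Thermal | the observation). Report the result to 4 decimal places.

0.0269

By Bayes' theorem, P(k | x) = π_k f_k(x) / Σ_j π_j f_j(x).
Normal densities:
  f_Acoustic = (1/(0.5·√(2π)))·exp(−(2.24−1.8)²/(2·0.5²)) = 0.797885·exp(-0.38720) = 0.541728
  f_Cosmic = (1/(1.2·√(2π)))·exp(−(2.24−3.4)²/(2·1.2²)) = 0.332452·exp(-0.46722) = 0.208361
  f_Thermal = (1/(1.7·√(2π)))·exp(−(2.24−6.1)²/(2·1.7²)) = 0.234672·exp(-2.57779) = 0.0178215
Multiply by the mixture weights:
  π_Acoustic·f_Acoustic = 0.45 × 0.541728 = 0.243778
  π_Cosmic·f_Cosmic = 0.13 × 0.208361 = 0.027087
  π_Thermal·f_Thermal = 0.42 × 0.0178215 = 0.00748501
Normaliser: 0.243778 + 0.027087 + 0.00748501 = 0.27835
P(Source Thermal | x) = 0.00748501 / 0.27835 ≈ 0.0269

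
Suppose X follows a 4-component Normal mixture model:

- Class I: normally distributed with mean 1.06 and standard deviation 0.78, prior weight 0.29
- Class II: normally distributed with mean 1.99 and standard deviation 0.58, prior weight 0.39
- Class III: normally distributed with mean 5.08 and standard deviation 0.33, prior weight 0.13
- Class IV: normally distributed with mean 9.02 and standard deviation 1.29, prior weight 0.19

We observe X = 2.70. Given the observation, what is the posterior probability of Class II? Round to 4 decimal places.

0.8863

Posterior ∝ prior × likelihood, so P(k | x) ∝ π_k f_k(x); normalise over all components.
Component likelihoods at x = 2.70:
  L_I = 0.0560862
  L_II = 0.32515
  L_III = 6.13125e-12
  L_IV = 1.89786e-06
Weight by the priors:
  π_I·L_I = 0.29 × 0.0560862 = 0.016265
  π_II·L_II = 0.39 × 0.32515 = 0.126809
  π_III·L_III = 0.13 × 6.13125e-12 = 7.97063e-13
  π_IV·L_IV = 0.19 × 1.89786e-06 = 3.60594e-07
Evidence: 0.016265 + 0.126809 + 7.97063e-13 + 3.60594e-07 = 0.143074
P(Class II | 2.70) = 0.126809 / 0.143074 ≈ 0.8863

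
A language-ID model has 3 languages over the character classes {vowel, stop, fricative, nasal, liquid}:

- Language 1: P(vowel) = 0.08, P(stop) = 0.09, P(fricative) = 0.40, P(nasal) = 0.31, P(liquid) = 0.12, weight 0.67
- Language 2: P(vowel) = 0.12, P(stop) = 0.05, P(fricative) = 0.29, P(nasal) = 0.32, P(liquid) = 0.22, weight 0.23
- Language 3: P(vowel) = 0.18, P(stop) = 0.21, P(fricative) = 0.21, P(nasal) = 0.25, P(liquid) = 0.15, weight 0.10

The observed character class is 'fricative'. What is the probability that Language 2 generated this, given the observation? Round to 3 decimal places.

Posterior ∝ prior × likelihood, so P(k | x) ∝ w_k f_k(x); normalise over all components.
Evaluate each component's likelihood at the observed value:
  f_1 = 0.4
  f_2 = 0.29
  f_3 = 0.21
Prior × likelihood for each component:
  w_1·f_1 = 0.67 × 0.4 = 0.268
  w_2·f_2 = 0.23 × 0.29 = 0.0667
  w_3·f_3 = 0.10 × 0.21 = 0.021
Normaliser: 0.268 + 0.0667 + 0.021 = 0.3557
P(Language 2 | the observation) = 0.0667 / 0.3557 ≈ 0.188

0.188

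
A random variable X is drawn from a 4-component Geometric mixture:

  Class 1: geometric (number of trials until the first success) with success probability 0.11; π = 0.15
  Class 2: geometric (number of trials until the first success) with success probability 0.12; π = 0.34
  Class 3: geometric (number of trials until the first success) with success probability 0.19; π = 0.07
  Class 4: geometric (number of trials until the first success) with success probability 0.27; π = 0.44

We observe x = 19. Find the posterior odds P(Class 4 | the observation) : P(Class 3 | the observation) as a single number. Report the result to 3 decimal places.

1.374

The posterior odds equal the prior odds times the likelihood ratio: (π_i/π_j)·(f_i(x)/f_j(x)).
Evaluate each component's likelihood at the observed value:
  L_1 = 0.11·(1−0.11)^18 = 0.11·0.12275 = 0.0135025
  L_2 = 0.12·(1−0.12)^18 = 0.12·0.100159 = 0.012019
  L_3 = 0.19·(1−0.19)^18 = 0.19·0.0225284 = 0.0042804
  L_4 = 0.27·(1−0.27)^18 = 0.27·0.00346586 = 0.000935783
Posterior odds = (π_4·L_4) / (π_3·L_3) = (0.44·0.000935783) / (0.07·0.0042804) = 0.000411745 / 0.000299628 ≈ 1.374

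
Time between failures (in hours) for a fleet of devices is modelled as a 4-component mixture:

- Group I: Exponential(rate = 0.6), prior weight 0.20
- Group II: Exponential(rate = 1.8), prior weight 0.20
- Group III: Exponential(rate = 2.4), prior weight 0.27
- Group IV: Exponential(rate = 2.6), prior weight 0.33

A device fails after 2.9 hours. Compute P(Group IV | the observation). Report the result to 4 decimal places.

0.0189

P(component k | x) = π_k·f_k(x) / marginal(x), where marginal(x) = Σ_j π_j·f_j(x).
Evaluate each component's likelihood at the observed value:
  f_I = 0.105312
  f_II = 0.00973319
  f_III = 0.00227783
  f_IV = 0.00138163
Unnormalised posteriors:
  π_I·f_I = 0.20 × 0.105312 = 0.0210624
  π_II·f_II = 0.20 × 0.00973319 = 0.00194664
  π_III·f_III = 0.27 × 0.00227783 = 0.000615015
  π_IV·f_IV = 0.33 × 0.00138163 = 0.000455939
Marginal: 0.0210624 + 0.00194664 + 0.000615015 + 0.000455939 = 0.02408
So the posterior for Group IV is 0.000455939 / 0.02408 ≈ 0.0189.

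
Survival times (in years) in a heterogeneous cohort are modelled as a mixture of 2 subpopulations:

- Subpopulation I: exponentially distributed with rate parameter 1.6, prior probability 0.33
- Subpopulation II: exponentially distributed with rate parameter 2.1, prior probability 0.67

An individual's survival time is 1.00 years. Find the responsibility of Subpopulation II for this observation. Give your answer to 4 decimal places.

0.6178

The responsibility of component k is w_k f_k(x) divided by Σ_j w_j f_j(x).
Evaluate each component's likelihood at the observed value:
  f_I = 0.323034
  f_II = 0.257158
Unnormalised posteriors:
  w_I·f_I = 0.33 × 0.323034 = 0.106601
  w_II·f_II = 0.67 × 0.257158 = 0.172296
Marginal: 0.106601 + 0.172296 = 0.278898
P(Subpopulation II | x) = 0.172296 / 0.278898 ≈ 0.6178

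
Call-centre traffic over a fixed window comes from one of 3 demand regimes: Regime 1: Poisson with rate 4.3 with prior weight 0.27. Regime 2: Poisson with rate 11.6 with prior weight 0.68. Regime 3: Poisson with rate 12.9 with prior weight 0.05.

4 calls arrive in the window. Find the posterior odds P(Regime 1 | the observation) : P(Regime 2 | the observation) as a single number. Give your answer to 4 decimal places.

The posterior odds equal the prior odds times the likelihood ratio: (π_i/π_j)·(f_i(x)/f_j(x)).
Evaluate each component's likelihood at the observed value:
  p_1 = 0.193284
  p_2 = 0.0069152
  p_3 = 0.00288236
Posterior odds = (π_1·p_1) / (π_2·p_2) = (0.27·0.193284) / (0.68·0.0069152) = 0.0521867 / 0.00470234 ≈ 11.0980

11.0980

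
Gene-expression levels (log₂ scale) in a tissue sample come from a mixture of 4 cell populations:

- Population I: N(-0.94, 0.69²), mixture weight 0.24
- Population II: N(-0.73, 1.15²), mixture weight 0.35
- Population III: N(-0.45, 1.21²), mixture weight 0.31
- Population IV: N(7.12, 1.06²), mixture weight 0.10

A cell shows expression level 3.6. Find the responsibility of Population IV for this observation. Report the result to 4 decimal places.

0.2407

The responsibility of component k is π_k f_k(x) divided by Σ_j π_j f_j(x).
Evaluate each component's likelihood at the observed value:
  f_I = 2.29718e-10
  f_II = 0.000289565
  f_III = 0.0012173
  f_IV = 0.00151716
Unnormalised posteriors:
  π_I·f_I = 0.24 × 2.29718e-10 = 5.51324e-11
  π_II·f_II = 0.35 × 0.000289565 = 0.000101348
  π_III·f_III = 0.31 × 0.0012173 = 0.000377362
  π_IV·f_IV = 0.10 × 0.00151716 = 0.000151716
Marginal: 5.51324e-11 + 0.000101348 + 0.000377362 + 0.000151716 = 0.000630426
P(Population IV | data) ≈ 0.2407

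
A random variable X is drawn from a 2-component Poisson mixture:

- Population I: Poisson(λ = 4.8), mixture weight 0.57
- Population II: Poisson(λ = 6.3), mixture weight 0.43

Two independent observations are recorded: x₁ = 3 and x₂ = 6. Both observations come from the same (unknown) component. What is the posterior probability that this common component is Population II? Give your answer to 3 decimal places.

Posterior ∝ prior × likelihood, so P(k | x) ∝ π_k f_k(x); normalise over all components.
Since both observations come from the same component, the likelihood for component k is f_k(x₁)·f_k(x₂).
  p_I = [e^(−4.8)·4.8^3/3! = 0.151691] × [0.139798] = 0.0212061
  p_II = [e^(−6.3)·6.3^3/3! = 0.0765271] × [0.159461] = 0.0122031
Unnormalised posteriors:
  π_I·p_I = 0.57 × 0.0212061 = 0.0120875
  π_II·p_II = 0.43 × 0.0122031 = 0.00524734
Denominator: 0.0120875 + 0.00524734 = 0.0173348
So the posterior for Population II is 0.00524734 / 0.0173348 ≈ 0.303.

0.303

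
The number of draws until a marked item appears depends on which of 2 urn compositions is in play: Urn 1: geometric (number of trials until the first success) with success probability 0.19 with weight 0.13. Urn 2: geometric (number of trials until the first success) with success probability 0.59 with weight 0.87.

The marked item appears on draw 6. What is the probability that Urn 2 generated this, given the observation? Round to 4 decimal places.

0.4085

Apply Bayes' rule: the posterior for each component is proportional to its prior times its likelihood at x.
Evaluate each component's likelihood at the observed value:
  L_1 = 0.19·(1−0.19)^5 = 0.19·0.348678 = 0.0662489
  L_2 = 0.59·(1−0.59)^5 = 0.59·0.0115856 = 0.00683552
Multiply by the mixture weights:
  π_1·L_1 = 0.13 × 0.0662489 = 0.00861236
  π_2·L_2 = 0.87 × 0.00683552 = 0.0059469
Sum: 0.00861236 + 0.0059469 = 0.0145593
So the posterior for Urn 2 is 0.0059469 / 0.0145593 ≈ 0.4085.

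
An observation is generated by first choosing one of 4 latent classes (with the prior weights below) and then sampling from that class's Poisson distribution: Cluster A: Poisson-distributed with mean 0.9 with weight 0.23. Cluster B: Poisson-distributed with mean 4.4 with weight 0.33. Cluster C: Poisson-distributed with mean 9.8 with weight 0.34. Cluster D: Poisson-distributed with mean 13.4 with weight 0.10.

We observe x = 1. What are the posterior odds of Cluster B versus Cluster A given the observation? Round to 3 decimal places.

0.212

Since P(k|x) ∝ w_k f_k(x), the posterior odds are w_i f_i(x) / (w_j f_j(x)).
Poisson probabilities:
  L_A = 0.365913
  L_B = 0.0540203
  L_C = 0.000543426
  L_D = 2.03029e-05
Posterior odds = (w_B·L_B) / (w_A·L_A) = (0.33·0.0540203) / (0.23·0.365913) = 0.0178267 / 0.0841599 ≈ 0.212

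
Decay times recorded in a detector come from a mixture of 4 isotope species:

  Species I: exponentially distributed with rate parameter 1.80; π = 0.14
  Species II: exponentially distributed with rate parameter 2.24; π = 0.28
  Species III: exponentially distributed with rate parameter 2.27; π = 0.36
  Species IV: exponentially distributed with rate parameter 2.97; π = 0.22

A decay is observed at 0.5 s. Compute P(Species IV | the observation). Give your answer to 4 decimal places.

Apply Bayes' rule: the posterior for each component is proportional to its prior times its likelihood at x.
Component likelihoods at x = 0.5 s:
  p_I = 1.80·e^(−1.80·0.5) = 1.80·e^(−0.9000) = 0.731825
  p_II = 2.24·e^(−2.24·0.5) = 2.24·e^(−1.1200) = 0.730867
  p_III = 2.27·e^(−2.27·0.5) = 2.27·e^(−1.1350) = 0.729628
  p_IV = 2.97·e^(−2.97·0.5) = 2.97·e^(−1.4850) = 0.672712
Unnormalised posteriors:
  π_I·p_I = 0.14 × 0.731825 = 0.102456
  π_II·p_II = 0.28 × 0.730867 = 0.204643
  π_III·p_III = 0.36 × 0.729628 = 0.262666
  π_IV·p_IV = 0.22 × 0.672712 = 0.147997
Evidence: 0.102456 + 0.204643 + 0.262666 + 0.147997 = 0.717761
P(Species IV | x) = 0.147997 / 0.717761 ≈ 0.2062

0.2062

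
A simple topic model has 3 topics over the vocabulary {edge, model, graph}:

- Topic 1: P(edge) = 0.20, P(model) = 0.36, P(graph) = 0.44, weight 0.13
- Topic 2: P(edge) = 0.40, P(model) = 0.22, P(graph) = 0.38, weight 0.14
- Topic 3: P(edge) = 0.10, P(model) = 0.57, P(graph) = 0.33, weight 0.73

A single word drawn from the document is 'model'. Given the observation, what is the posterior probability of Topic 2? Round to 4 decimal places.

P(component k | x) = π_k·f_k(x) / marginal(x), where marginal(x) = Σ_j π_j·f_j(x).
Evaluate each component's likelihood at the observed value:
  L_1 = P(model | comp) = 0.36
  L_2 = P(model | comp) = 0.22
  L_3 = P(model | comp) = 0.57
Prior × likelihood for each component:
  π_1·L_1 = 0.13 × 0.36 = 0.0468
  π_2·L_2 = 0.14 × 0.22 = 0.0308
  π_3·L_3 = 0.73 × 0.57 = 0.4161
Denominator: 0.0468 + 0.0308 + 0.4161 = 0.4937
P(Topic 2 | 'model') ≈ 0.0624

0.0624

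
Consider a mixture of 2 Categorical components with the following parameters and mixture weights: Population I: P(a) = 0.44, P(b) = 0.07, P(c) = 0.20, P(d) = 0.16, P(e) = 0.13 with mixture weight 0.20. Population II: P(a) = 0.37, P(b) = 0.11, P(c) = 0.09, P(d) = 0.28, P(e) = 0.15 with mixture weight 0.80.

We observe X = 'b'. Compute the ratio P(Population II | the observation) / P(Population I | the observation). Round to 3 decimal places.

Since P(k|x) ∝ P(Z=k) f_k(x), the posterior odds are P(Z=i) f_i(x) / (P(Z=j) f_j(x)).
Component likelihoods at x = 'b':
  L_I = 0.07
  L_II = 0.11
0.088 / 0.014 ≈ 6.286

6.286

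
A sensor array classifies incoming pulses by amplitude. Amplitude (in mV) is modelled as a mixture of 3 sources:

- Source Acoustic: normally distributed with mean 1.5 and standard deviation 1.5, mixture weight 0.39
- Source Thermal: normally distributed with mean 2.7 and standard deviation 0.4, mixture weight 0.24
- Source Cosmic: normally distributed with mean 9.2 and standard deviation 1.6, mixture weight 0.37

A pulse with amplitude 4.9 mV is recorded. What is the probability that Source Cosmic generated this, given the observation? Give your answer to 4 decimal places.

0.2387

By Bayes' theorem, P(k | x) = π_k f_k(x) / Σ_j π_j f_j(x).
Normal densities:
  f_Acoustic = 0.0203781
  f_Thermal = 2.69244e-07
  f_Cosmic = 0.00673613
Prior × likelihood for each component:
  π_Acoustic·f_Acoustic = 0.39 × 0.0203781 = 0.00794747
  π_Thermal·f_Thermal = 0.24 × 2.69244e-07 = 6.46186e-08
  π_Cosmic·f_Cosmic = 0.37 × 0.00673613 = 0.00249237
Marginal: 0.00794747 + 6.46186e-08 + 0.00249237 = 0.0104399
P(Source Cosmic | data) = 0.00249237 / 0.0104399 ≈ 0.2387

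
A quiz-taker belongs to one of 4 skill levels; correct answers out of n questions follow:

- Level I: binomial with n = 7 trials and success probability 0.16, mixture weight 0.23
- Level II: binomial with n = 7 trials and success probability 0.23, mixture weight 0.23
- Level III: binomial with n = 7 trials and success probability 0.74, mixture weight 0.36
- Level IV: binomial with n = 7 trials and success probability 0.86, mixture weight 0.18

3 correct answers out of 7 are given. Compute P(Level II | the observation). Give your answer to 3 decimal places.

P(component k | x) = π_k·f_k(x) / marginal(x), where marginal(x) = Σ_j π_j·f_j(x).
Evaluate each component's likelihood at the observed value:
  p_I = C(7,3)·0.16^3·0.84^4 = 35·0.004096·0.497871 = 0.0713748
  p_II = C(7,3)·0.23^3·0.77^4 = 35·0.012167·0.35153 = 0.149697
  p_III = C(7,3)·0.74^3·0.26^4 = 35·0.405224·0.00456976 = 0.0648122
  p_IV = C(7,3)·0.86^3·0.14^4 = 35·0.636056·0.00038416 = 0.00855215
Multiply by the mixture weights:
  π_I·p_I = 0.23 × 0.0713748 = 0.0164162
  π_II·p_II = 0.23 × 0.149697 = 0.0344304
  π_III·p_III = 0.36 × 0.0648122 = 0.0233324
  π_IV·p_IV = 0.18 × 0.00855215 = 0.00153939
Evidence: 0.0164162 + 0.0344304 + 0.0233324 + 0.00153939 = 0.0757184
P(Level II | data) ≈ 0.455

0.455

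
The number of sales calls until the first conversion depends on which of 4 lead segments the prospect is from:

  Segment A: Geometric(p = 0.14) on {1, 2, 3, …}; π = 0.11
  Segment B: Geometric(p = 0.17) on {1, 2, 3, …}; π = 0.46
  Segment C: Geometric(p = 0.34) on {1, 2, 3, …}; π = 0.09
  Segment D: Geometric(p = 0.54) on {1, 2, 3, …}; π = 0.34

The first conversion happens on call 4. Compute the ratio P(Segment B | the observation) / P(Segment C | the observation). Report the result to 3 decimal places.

Posterior odds = (P(Z=i) f_i(x)) / (P(Z=j) f_j(x)); the normalising sum cancels.
Component likelihoods at x = 4:
  f_A = 0.14·(1−0.14)^3 = 0.14·0.636056 = 0.0890478
  f_B = 0.17·(1−0.17)^3 = 0.17·0.571787 = 0.0972038
  f_C = 0.34·(1−0.34)^3 = 0.34·0.287496 = 0.0977486
  f_D = 0.54·(1−0.54)^3 = 0.54·0.097336 = 0.0525614
0.0447137 / 0.00879738 ≈ 5.083

5.083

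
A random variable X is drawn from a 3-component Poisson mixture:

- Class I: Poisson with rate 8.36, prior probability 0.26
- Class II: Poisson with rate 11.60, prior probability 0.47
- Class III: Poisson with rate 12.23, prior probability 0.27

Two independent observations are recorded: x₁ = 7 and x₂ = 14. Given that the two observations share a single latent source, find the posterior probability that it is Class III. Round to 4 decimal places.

0.2651

P(component k | x) = π_k·f_k(x) / marginal(x), where marginal(x) = Σ_j π_j·f_j(x).
Since both observations come from the same component, the likelihood for component k is f_k(x₁)·f_k(x₂).
  p_I = [0.132529] × [0.0218664] = 0.00289794
  p_II = [0.0513996] × [0.0839823] = 0.00431665
  p_III = [0.03964] × [0.0937865] = 0.00371769
Weight by the priors:
  π_I·p_I = 0.26 × 0.00289794 = 0.000753464
  π_II·p_II = 0.47 × 0.00431665 = 0.00202883
  π_III·p_III = 0.27 × 0.00371769 = 0.00100378
Evidence: 0.000753464 + 0.00202883 + 0.00100378 = 0.00378607
So the posterior for Class III is 0.00100378 / 0.00378607 ≈ 0.2651.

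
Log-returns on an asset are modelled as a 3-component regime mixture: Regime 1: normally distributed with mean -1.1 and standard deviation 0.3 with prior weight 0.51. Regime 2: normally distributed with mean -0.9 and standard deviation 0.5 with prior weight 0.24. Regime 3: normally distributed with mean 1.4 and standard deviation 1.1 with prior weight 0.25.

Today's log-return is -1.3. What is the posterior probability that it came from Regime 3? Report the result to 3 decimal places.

0.006

By Bayes' theorem, P(k | x) = P(Z=k) f_k(x) / Σ_j P(Z=j) f_j(x).
Component likelihoods at x = -1.3:
  f_1 = 1.06483
  f_2 = 0.579383
  f_3 = 0.0178341
Prior × likelihood for each component:
  P(Z=1)·f_1 = 0.51 × 1.06483 = 0.543062
  P(Z=2)·f_2 = 0.24 × 0.579383 = 0.139052
  P(Z=3)·f_3 = 0.25 × 0.0178341 = 0.00445851
Denominator: 0.543062 + 0.139052 + 0.00445851 = 0.686572
So the posterior for Regime 3 is 0.00445851 / 0.686572 ≈ 0.006.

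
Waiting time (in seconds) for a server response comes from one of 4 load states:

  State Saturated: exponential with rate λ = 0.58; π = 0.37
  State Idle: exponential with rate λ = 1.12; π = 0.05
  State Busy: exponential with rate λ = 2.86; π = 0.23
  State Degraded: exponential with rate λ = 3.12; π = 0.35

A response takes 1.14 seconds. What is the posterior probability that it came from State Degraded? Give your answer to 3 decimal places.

Apply Bayes' rule: the posterior for each component is proportional to its prior times its likelihood at x.
Exponential densities:
  f_Saturated = 0.299414
  f_Idle = 0.3124
  f_Busy = 0.109747
  f_Degraded = 0.0890135
Multiply by the mixture weights:
  w_Saturated·f_Saturated = 0.37 × 0.299414 = 0.110783
  w_Idle·f_Idle = 0.05 × 0.3124 = 0.01562
  w_Busy·f_Busy = 0.23 × 0.109747 = 0.0252418
  w_Degraded·f_Degraded = 0.35 × 0.0890135 = 0.0311547
Sum: 0.110783 + 0.01562 + 0.0252418 + 0.0311547 = 0.1828
P(State Degraded | data) ≈ 0.170

0.170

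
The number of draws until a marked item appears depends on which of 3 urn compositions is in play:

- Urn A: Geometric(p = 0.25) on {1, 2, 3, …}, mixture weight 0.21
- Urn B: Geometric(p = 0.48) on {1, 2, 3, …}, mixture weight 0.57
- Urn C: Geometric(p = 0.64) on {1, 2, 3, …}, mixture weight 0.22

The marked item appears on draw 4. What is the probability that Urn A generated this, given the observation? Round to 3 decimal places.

By Bayes' theorem, P(k | x) = π_k f_k(x) / Σ_j π_j f_j(x).
Geometric probabilities:
  f_A = 0.25·(1−0.25)^3 = 0.25·0.421875 = 0.105469
  f_B = 0.48·(1−0.48)^3 = 0.48·0.140608 = 0.0674918
  f_C = 0.64·(1−0.64)^3 = 0.64·0.046656 = 0.0298598
Weight by the priors:
  π_A·f_A = 0.21 × 0.105469 = 0.0221484
  π_B·f_B = 0.57 × 0.0674918 = 0.0384703
  π_C·f_C = 0.22 × 0.0298598 = 0.00656916
Sum: 0.0221484 + 0.0384703 + 0.00656916 = 0.067188
So the posterior for Urn A is 0.0221484 / 0.067188 ≈ 0.330.

0.330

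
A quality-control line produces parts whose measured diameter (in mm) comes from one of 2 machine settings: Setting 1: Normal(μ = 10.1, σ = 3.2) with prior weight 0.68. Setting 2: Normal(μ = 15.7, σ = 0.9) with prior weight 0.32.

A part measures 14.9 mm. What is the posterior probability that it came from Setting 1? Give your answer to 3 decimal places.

The responsibility of component k is π_k f_k(x) divided by Σ_j π_j f_j(x).
Component likelihoods at x = 14.9 mm:
  p_1 = 0.0404742
  p_2 = 0.298603
Multiply by the mixture weights:
  π_1·p_1 = 0.68 × 0.0404742 = 0.0275225
  π_2·p_2 = 0.32 × 0.298603 = 0.095553
Evidence: 0.0275225 + 0.095553 = 0.123076
Responsibility of Setting 1: 0.0275225 / 0.123076 ≈ 0.224

0.224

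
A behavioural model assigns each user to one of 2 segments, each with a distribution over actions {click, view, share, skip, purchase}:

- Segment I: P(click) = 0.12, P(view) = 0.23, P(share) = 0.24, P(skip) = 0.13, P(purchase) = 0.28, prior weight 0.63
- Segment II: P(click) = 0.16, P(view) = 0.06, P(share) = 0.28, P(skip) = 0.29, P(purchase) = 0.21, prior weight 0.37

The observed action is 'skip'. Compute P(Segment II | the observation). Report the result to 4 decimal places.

0.5671

Posterior ∝ prior × likelihood, so P(k | x) ∝ π_k f_k(x); normalise over all components.
Evaluate each component's likelihood at the observed value:
  f_I = 0.13
  f_II = 0.29
Multiply by the mixture weights:
  π_I·f_I = 0.63 × 0.13 = 0.0819
  π_II·f_II = 0.37 × 0.29 = 0.1073
Marginal: 0.0819 + 0.1073 = 0.1892
So the posterior for Segment II is 0.1073 / 0.1892 ≈ 0.5671.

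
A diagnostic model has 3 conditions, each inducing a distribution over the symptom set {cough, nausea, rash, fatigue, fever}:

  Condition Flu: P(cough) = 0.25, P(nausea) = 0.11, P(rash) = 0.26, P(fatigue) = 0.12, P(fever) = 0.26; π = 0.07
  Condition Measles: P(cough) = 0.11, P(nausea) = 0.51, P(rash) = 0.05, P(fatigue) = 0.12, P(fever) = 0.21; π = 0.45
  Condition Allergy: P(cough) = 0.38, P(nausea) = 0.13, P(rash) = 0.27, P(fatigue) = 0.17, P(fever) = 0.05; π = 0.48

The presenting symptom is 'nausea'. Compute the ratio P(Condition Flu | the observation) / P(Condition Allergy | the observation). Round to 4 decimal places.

Only the two components matter; the odds are (π_i f_i(x)) / (π_j f_j(x)).
Component likelihoods at x = 'nausea':
  f_Flu = 0.11
  f_Measles = 0.51
  f_Allergy = 0.13
0.0077 / 0.0624 ≈ 0.1234

0.1234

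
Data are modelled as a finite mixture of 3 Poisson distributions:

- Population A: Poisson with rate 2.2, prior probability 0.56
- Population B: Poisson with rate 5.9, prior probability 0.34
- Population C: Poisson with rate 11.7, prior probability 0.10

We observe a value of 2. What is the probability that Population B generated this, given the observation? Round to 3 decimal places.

0.097

Posterior ∝ prior × likelihood, so P(k | x) ∝ π_k f_k(x); normalise over all components.
Component likelihoods at x = 2:
  p_A = 0.268144
  p_B = 0.04768
  p_C = 0.00056767
Prior × likelihood for each component:
  π_A·p_A = 0.56 × 0.268144 = 0.15016
  π_B·p_B = 0.34 × 0.04768 = 0.0162112
  π_C·p_C = 0.10 × 0.00056767 = 5.6767e-05
Normaliser: 0.15016 + 0.0162112 + 5.6767e-05 = 0.166428
P(Population B | x) ≈ 0.097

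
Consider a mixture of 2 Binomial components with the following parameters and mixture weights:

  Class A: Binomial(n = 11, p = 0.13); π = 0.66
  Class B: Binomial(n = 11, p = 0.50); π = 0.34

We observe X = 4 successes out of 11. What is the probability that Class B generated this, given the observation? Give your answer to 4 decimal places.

0.7001

By Bayes' theorem, P(k | x) = w_k f_k(x) / Σ_j w_j f_j(x).
Component likelihoods at x = 4 successes out of 11:
  f_A = 0.0355568
  f_B = 0.161133
Weight by the priors:
  w_A·f_A = 0.66 × 0.0355568 = 0.0234675
  w_B·f_B = 0.34 × 0.161133 = 0.0547852
Denominator: 0.0234675 + 0.0547852 = 0.0782526
P(Class B | the observation) ≈ 0.7001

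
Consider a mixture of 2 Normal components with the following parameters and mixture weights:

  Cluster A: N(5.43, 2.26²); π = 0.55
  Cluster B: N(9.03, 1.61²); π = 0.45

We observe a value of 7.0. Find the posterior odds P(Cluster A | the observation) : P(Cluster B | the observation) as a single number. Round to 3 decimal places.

1.515

Since P(k|x) ∝ π_k f_k(x), the posterior odds are π_i f_i(x) / (π_j f_j(x)).
Component likelihoods at x = 7.0:
  p_A = 0.138678
  p_B = 0.111909
0.0762729 / 0.0503591 ≈ 1.515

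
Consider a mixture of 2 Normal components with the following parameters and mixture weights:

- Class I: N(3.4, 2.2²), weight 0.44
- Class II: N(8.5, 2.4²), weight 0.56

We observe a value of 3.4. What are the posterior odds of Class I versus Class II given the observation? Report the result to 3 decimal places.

The posterior odds equal the prior odds times the likelihood ratio: (w_i/w_j)·(f_i(x)/f_j(x)).
Component likelihoods at x = 3.4:
  p_I = (1/(2.2·√(2π)))·exp(−(3.4−3.4)²/(2·2.2²)) = 0.181337·exp(-0.00000) = 0.181337
  p_II = (1/(2.4·√(2π)))·exp(−(3.4−8.5)²/(2·2.4²)) = 0.166226·exp(-2.25781) = 0.0173837
0.0797885 / 0.0097349 ≈ 8.196

8.196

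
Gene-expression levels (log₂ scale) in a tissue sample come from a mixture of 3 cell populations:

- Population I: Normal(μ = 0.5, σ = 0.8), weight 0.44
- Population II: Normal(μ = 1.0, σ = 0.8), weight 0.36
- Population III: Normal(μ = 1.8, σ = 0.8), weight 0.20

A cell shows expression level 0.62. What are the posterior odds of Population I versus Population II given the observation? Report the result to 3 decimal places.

Only the two components matter; the odds are (π_i f_i(x)) / (π_j f_j(x)).
Evaluate each component's likelihood at the observed value:
  p_I = (1/(0.8·√(2π)))·exp(−(0.62−0.5)²/(2·0.8²)) = 0.498678·exp(-0.01125) = 0.493099
  p_II = (1/(0.8·√(2π)))·exp(−(0.62−1.0)²/(2·0.8²)) = 0.498678·exp(-0.11281) = 0.445478
  p_III = (1/(0.8·√(2π)))·exp(−(0.62−1.8)²/(2·0.8²)) = 0.498678·exp(-1.08781) = 0.168031
Odds = (0.44/0.36) × (0.493099/0.445478) = 1.22222 × 1.1069 ≈ 1.353

1.353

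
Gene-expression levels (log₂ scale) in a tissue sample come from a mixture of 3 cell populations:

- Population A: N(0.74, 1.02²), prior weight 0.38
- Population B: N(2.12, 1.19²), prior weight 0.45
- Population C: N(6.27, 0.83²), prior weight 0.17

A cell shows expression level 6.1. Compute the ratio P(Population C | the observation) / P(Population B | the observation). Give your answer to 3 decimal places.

142.426

The posterior odds equal the prior odds times the likelihood ratio: (P(Z=i)/P(Z=j))·(f_i(x)/f_j(x)).
Evaluate each component's likelihood at the observed value:
  f_A = (1/(1.02·√(2π)))·exp(−(6.1−0.74)²/(2·1.02²)) = 0.391120·exp(-13.80700) = 3.94464e-07
  f_B = (1/(1.19·√(2π)))·exp(−(6.1−2.12)²/(2·1.19²)) = 0.335246·exp(-5.59297) = 0.00124844
  f_C = (1/(0.83·√(2π)))·exp(−(6.1−6.27)²/(2·0.83²)) = 0.480653·exp(-0.02098) = 0.470676
Odds = (0.17/0.45) × (0.470676/0.00124844) = 0.377778 × 377.011 ≈ 142.426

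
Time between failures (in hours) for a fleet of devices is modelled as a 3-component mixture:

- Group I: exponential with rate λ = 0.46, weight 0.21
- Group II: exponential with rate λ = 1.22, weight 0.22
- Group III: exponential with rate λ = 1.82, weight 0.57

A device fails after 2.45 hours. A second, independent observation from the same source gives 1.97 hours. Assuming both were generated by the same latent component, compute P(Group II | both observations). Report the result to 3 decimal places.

0.188

P(component k | x) = π_k·f_k(x) / marginal(x), where marginal(x) = Σ_j π_j·f_j(x).
Since both observations come from the same component, the likelihood for component k is f_k(x₁)·f_k(x₂).
  f_I = [0.46·e^(−0.46·2.45) = 0.46·e^(−1.1270) = 0.149042] × [0.185866] = 0.0277018
  f_II = [1.22·e^(−1.22·2.45) = 1.22·e^(−2.9890) = 0.0614121] × [0.1103] = 0.00677376
  f_III = [1.82·e^(−1.82·2.45) = 1.82·e^(−4.4590) = 0.0210646] × [0.0504605] = 0.00106293
Prior × likelihood for each component:
  π_I·f_I = 0.21 × 0.0277018 = 0.00581738
  π_II·f_II = 0.22 × 0.00677376 = 0.00149023
  π_III·f_III = 0.57 × 0.00106293 = 0.00060587
Evidence: 0.00581738 + 0.00149023 + 0.00060587 = 0.00791348
P(Group II | x₁, x₂) = 0.00149023 / 0.00791348 ≈ 0.188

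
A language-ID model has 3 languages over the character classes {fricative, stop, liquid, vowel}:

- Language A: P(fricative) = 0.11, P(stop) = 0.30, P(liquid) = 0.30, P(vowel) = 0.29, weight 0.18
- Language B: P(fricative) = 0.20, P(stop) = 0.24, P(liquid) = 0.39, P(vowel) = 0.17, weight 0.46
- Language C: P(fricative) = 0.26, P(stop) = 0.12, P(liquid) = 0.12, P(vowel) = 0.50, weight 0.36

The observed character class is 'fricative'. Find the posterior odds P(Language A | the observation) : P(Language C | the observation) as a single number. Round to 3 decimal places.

Since P(k|x) ∝ P(Z=k) f_k(x), the posterior odds are P(Z=i) f_i(x) / (P(Z=j) f_j(x)).
Categorical probabilities:
  f_A = P(fricative | comp) = 0.11
  f_B = P(fricative | comp) = 0.20
  f_C = P(fricative | comp) = 0.26
0.0198 / 0.0936 ≈ 0.212

0.212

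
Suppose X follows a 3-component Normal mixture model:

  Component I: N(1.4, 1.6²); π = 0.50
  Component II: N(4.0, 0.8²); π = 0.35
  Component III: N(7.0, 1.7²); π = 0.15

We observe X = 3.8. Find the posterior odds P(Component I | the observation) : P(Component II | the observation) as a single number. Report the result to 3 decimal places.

Posterior odds = (π_i f_i(x)) / (π_j f_j(x)); the normalising sum cancels.
Normal densities:
  L_I = (1/(1.6·√(2π)))·exp(−(3.8−1.4)²/(2·1.6²)) = 0.249339·exp(-1.12500) = 0.0809485
  L_II = (1/(0.8·√(2π)))·exp(−(3.8−4.0)²/(2·0.8²)) = 0.498678·exp(-0.03125) = 0.483335
  L_III = (1/(1.7·√(2π)))·exp(−(3.8−7.0)²/(2·1.7²)) = 0.234672·exp(-1.77163) = 0.0399074
Posterior odds = (π_I·L_I) / (π_II·L_II) = (0.50·0.0809485) / (0.35·0.483335) = 0.0404742 / 0.169167 ≈ 0.239

0.239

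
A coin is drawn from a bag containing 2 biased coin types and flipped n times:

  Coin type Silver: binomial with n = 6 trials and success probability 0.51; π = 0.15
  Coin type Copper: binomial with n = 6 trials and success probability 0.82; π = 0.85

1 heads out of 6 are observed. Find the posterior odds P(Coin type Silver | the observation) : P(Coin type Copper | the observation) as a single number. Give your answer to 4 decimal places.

16.4077

Since P(k|x) ∝ P(Z=k) f_k(x), the posterior odds are P(Z=i) f_i(x) / (P(Z=j) f_j(x)).
Evaluate each component's likelihood at the observed value:
  f_Silver = C(6,1)·0.51^1·0.49^5 = 6·0.51·0.0282475 = 0.0864374
  f_Copper = C(6,1)·0.82^1·0.18^5 = 6·0.82·0.000188957 = 0.000929667
0.0129656 / 0.000790217 ≈ 16.4077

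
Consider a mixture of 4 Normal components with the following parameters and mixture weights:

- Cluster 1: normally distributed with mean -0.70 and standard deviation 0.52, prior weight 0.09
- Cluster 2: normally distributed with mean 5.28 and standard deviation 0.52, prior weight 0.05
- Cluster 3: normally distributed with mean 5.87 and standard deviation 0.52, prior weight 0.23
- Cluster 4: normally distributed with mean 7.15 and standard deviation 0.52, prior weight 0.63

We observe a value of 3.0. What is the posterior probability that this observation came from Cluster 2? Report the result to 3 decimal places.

0.984

Posterior ∝ prior × likelihood, so P(k | x) ∝ π_k f_k(x); normalise over all components.
Normal densities:
  f_1 = (1/(0.52·√(2π)))·exp(−(3.0−-0.70)²/(2·0.52²)) = 0.767197·exp(-25.31435) = 7.78081e-12
  f_2 = (1/(0.52·√(2π)))·exp(−(3.0−5.28)²/(2·0.52²)) = 0.767197·exp(-9.61243) = 5.13196e-05
  f_3 = (1/(0.52·√(2π)))·exp(−(3.0−5.87)²/(2·0.52²)) = 0.767197·exp(-15.23095) = 1.86289e-07
  f_4 = (1/(0.52·√(2π)))·exp(−(3.0−7.15)²/(2·0.52²)) = 0.767197·exp(-31.84634) = 1.13297e-14
Multiply by the mixture weights:
  π_1·f_1 = 0.09 × 7.78081e-12 = 7.00273e-13
  π_2·f_2 = 0.05 × 5.13196e-05 = 2.56598e-06
  π_3·f_3 = 0.23 × 1.86289e-07 = 4.28465e-08
  π_4·f_4 = 0.63 × 1.13297e-14 = 7.1377e-15
Evidence: 7.00273e-13 + 2.56598e-06 + 4.28465e-08 + 7.1377e-15 = 2.60883e-06
P(Cluster 2 | data) = 2.56598e-06 / 2.60883e-06 ≈ 0.984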